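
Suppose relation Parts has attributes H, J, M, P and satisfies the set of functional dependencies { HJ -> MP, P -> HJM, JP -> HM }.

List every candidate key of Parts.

{P}⁺: P→HJM adds H, J, M → {H, J, M, P}.
{H, J}⁺: HJ→MP adds M, P → {H, J, M, P}. Minimal: {J}⁺ = {J}; {H}⁺ = {H} — none reach the full schema.

{P}, {H, J}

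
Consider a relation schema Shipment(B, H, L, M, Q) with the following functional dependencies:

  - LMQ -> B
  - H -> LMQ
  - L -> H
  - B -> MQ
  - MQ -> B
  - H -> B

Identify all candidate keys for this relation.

{H}⁺: H→LMQ adds L, M, Q; MQ→B adds B → {B, H, L, M, Q}.
{L}⁺: L→H adds H; H→B adds B; H→LMQ adds M, Q → {B, H, L, M, Q}.

{H}, {L}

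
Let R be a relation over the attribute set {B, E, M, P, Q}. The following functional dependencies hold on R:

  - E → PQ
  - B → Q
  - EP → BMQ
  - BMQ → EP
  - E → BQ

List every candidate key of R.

{E}; {B, M}

{E}⁺: E→PQ adds P, Q; EP→BMQ adds B, M → {B, E, M, P, Q}.
{B, M}⁺: B→Q adds Q; BMQ→EP adds E, P → {B, E, M, P, Q}. Minimal: {M}⁺ = {M}; {B}⁺ = {B, Q} — none reach the full schema.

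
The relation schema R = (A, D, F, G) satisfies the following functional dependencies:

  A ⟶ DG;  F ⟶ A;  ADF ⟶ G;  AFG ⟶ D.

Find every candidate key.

{F}

Attribute F never appears on the right-hand side of any dependency, so F must belong to every candidate key.
{F}⁺ = {A, D, F, G}, which is all of the schema, so {F} is the only candidate key.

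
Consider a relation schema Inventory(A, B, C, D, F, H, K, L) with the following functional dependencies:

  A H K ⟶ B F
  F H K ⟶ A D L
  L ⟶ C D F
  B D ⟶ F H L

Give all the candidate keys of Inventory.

AHK, BDK, BKL, FHK, HKL

Attribute K never appears on the right-hand side of any dependency, so K must belong to every candidate key.
{K}⁺ = {K}, which is not all of the schema, so we must add further attributes.
{A, H, K}⁺: AHK→BF adds B, F; FHK→ADL adds D, L; L→CDF adds C → {A, B, C, D, F, H, K, L}. Minimal: {H, K}⁺ = {H, K}; {A, K}⁺ = {A, K}; {A, H}⁺ = {A, H} — none reach the full schema.
{B, D, K}⁺: BD→FHL adds F, H, L; FHK→ADL adds A; L→CDF adds C → {A, B, C, D, F, H, K, L}. Minimal: {D, K}⁺ = {D, K}; {B, K}⁺ = {B, K}; {B, D}⁺ = {B, C, D, F, H, L} — none reach the full schema.
{B, K, L}⁺: L→CDF adds C, D, F; BD→FHL adds H; FHK→ADL adds A → {A, B, C, D, F, H, K, L}. Minimal: {K, L}⁺ = {C, D, F, K, L}; {B, L}⁺ = {B, C, D, F, H, L}; {B, K}⁺ = {B, K} — none reach the full schema.
{F, H, K}⁺: FHK→ADL adds A, D, L; L→CDF adds C; AHK→BF adds B → {A, B, C, D, F, H, K, L}. Minimal: {H, K}⁺ = {H, K}; {F, K}⁺ = {F, K}; {F, H}⁺ = {F, H} — none reach the full schema.
{H, K, L}⁺: L→CDF adds C, D, F; FHK→ADL adds A; AHK→BF adds B → {A, B, C, D, F, H, K, L}. Minimal: {K, L}⁺ = {C, D, F, K, L}; {H, L}⁺ = {C, D, F, H, L}; {H, K}⁺ = {H, K} — none reach the full schema.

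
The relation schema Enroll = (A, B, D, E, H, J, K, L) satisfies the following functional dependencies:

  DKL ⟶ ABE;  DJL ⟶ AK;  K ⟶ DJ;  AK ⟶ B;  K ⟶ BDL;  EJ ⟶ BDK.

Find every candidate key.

Attribute H never appears on the right-hand side of any dependency, so H must belong to every candidate key.
{H}⁺ = {H}, which is not all of the schema, so we must add further attributes.
{H, K}⁺: K→DJ adds D, J; K→BDL adds B, L; DKL→ABE adds A, E → {A, B, D, E, H, J, K, L}. Minimal: {K}⁺ = {A, B, D, E, J, K, L}; {H}⁺ = {H} — none reach the full schema.
{E, H, J}⁺: EJ→BDK adds B, D, K; K→BDL adds L; DKL→ABE adds A → {A, B, D, E, H, J, K, L}. Minimal: {H, J}⁺ = {H, J}; {E, J}⁺ = {A, B, D, E, J, K, L}; {E, H}⁺ = {E, H} — none reach the full schema.
{D, H, J, L}⁺: DJL→AK adds A, K; AK→B adds B; DKL→ABE adds E → {A, B, D, E, H, J, K, L}. Minimal: {H, J, L}⁺ = {H, J, L}; {D, J, L}⁺ = {A, B, D, E, J, K, L}; {D, H, L}⁺ = {D, H, L}; … — none reach the full schema.

{H, K}; {E, H, J}; {D, H, J, L}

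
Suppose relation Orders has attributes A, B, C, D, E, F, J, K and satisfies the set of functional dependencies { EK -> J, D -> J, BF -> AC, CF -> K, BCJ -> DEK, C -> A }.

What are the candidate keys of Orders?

(B, D, F), (B, E, F), (B, F, J)

Attributes B, F never appear on any right-hand side, so every candidate key must contain {B, F}.
{B, F}⁺ = {A, B, C, F, K}, which is not all of the schema, so we must add further attributes.
{B, D, F}⁺: D→J adds J; BF→AC adds A, C; CF→K adds K; BCJ→DEK adds E → {A, B, C, D, E, F, J, K}. Minimal: {D, F}⁺ = {D, F, J}; {B, F}⁺ = {A, B, C, F, K}; {B, D}⁺ = {B, D, J} — none reach the full schema.
{B, E, F}⁺: BF→AC adds A, C; CF→K adds K; EK→J adds J; BCJ→DEK adds D → {A, B, C, D, E, F, J, K}. Minimal: {E, F}⁺ = {E, F}; {B, F}⁺ = {A, B, C, F, K}; {B, E}⁺ = {B, E} — none reach the full schema.
{B, F, J}⁺: BF→AC adds A, C; CF→K adds K; BCJ→DEK adds D, E → {A, B, C, D, E, F, J, K}. Minimal: {F, J}⁺ = {F, J}; {B, J}⁺ = {B, J}; {B, F}⁺ = {A, B, C, F, K} — none reach the full schema.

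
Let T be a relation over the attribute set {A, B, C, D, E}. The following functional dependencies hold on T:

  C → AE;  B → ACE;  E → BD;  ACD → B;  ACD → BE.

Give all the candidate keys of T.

{B}⁺: B→ACE adds A, C, E; E→BD adds D → {A, B, C, D, E}.
{C}⁺: C→AE adds A, E; E→BD adds B, D → {A, B, C, D, E}.
{E}⁺: E→BD adds B, D; B→ACE adds A, C → {A, B, C, D, E}.

(B); (C); (E)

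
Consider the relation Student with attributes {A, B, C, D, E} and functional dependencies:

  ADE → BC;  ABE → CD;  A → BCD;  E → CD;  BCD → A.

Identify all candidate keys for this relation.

Attribute E never appears on the right-hand side of any dependency, so E must belong to every candidate key.
{E}⁺ = {C, D, E}, which is not all of the schema, so we must add further attributes.
{A, E}⁺: A→BCD adds B, C, D → {A, B, C, D, E}. Minimal: {E}⁺ = {C, D, E}; {A}⁺ = {A, B, C, D} — none reach the full schema.
{B, E}⁺: E→CD adds C, D; BCD→A adds A → {A, B, C, D, E}. Minimal: {E}⁺ = {C, D, E}; {B}⁺ = {B} — none reach the full schema.

AE; BE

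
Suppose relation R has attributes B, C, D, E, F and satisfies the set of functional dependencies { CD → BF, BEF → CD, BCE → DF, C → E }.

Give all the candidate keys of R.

{B, C}⁺: C→E adds E; BCE→DF adds D, F → {B, C, D, E, F}.
{C, D}⁺: CD→BF adds B, F; C→E adds E → {B, C, D, E, F}.
{B, E, F}⁺: BEF→CD adds C, D → {B, C, D, E, F}.

(B, C); (C, D); (B, E, F)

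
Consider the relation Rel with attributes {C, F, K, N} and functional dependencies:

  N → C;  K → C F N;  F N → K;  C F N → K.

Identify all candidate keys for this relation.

{K}⁺: K→CFN adds C, F, N → {C, F, K, N}.
{F, N}⁺: N→C adds C; FN→K adds K → {C, F, K, N}. Minimal: {N}⁺ = {C, N}; {F}⁺ = {F} — none reach the full schema.
Any other superkey contains one of these as a subset, so there are no further candidate keys.

{K}, {F, N}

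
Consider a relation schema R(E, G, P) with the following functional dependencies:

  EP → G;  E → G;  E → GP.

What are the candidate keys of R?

Attribute E never appears on the right-hand side of any dependency, so E must belong to every candidate key.
{E}⁺ = {E, G, P}, which is all of the schema, so {E} is the only candidate key.

(E)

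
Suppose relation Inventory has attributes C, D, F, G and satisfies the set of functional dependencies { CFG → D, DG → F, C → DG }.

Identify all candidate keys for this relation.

{C}

Attribute C never appears on the right-hand side of any dependency, so C must belong to every candidate key.
{C}⁺ = {C, D, F, G}, which is all of the schema, so {C} is the only candidate key.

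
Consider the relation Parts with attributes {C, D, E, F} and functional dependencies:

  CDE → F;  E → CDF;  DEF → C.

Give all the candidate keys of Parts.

Attribute E never appears on the right-hand side of any dependency, so E must belong to every candidate key.
{E}⁺ = {C, D, E, F}, which is all of the schema, so {E} is the only candidate key.

{E}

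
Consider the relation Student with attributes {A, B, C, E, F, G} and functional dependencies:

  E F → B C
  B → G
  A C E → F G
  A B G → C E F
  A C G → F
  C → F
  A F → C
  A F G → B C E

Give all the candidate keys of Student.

Attribute A never appears on the right-hand side of any dependency, so A must belong to every candidate key.
{A}⁺ = {A}, which is not all of the schema, so we must add further attributes.
{A, B}⁺: B→G adds G; ABG→CEF adds C, E, F → {A, B, C, E, F, G}. Minimal: {B}⁺ = {B, G}; {A}⁺ = {A} — none reach the full schema.
{A, C, E}⁺: ACE→FG adds F, G; AFG→BCE adds B → {A, B, C, E, F, G}. Minimal: {C, E}⁺ = {B, C, E, F, G}; {A, E}⁺ = {A, E}; {A, C}⁺ = {A, C, F} — none reach the full schema.
{A, C, G}⁺: ACG→F adds F; AFG→BCE adds B, E → {A, B, C, E, F, G}. Minimal: {C, G}⁺ = {C, F, G}; {A, G}⁺ = {A, G}; {A, C}⁺ = {A, C, F} — none reach the full schema.
{A, E, F}⁺: EF→BC adds B, C; B→G adds G → {A, B, C, E, F, G}. Minimal: {E, F}⁺ = {B, C, E, F, G}; {A, F}⁺ = {A, C, F}; {A, E}⁺ = {A, E} — none reach the full schema.
{A, F, G}⁺: AF→C adds C; AFG→BCE adds B, E → {A, B, C, E, F, G}. Minimal: {F, G}⁺ = {F, G}; {A, G}⁺ = {A, G}; {A, F}⁺ = {A, C, F} — none reach the full schema.

(A, B), (A, C, E), (A, C, G), (A, E, F), (A, F, G)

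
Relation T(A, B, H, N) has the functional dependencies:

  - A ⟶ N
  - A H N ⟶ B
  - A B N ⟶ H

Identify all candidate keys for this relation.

{A, B}, {A, H}

Attribute A never appears on the right-hand side of any dependency, so A must belong to every candidate key.
{A}⁺ = {A, N}, which is not all of the schema, so we must add further attributes.
{A, B}⁺: A→N adds N; ABN→H adds H → {A, B, H, N}.
{A, H}⁺: A→N adds N; AHN→B adds B → {A, B, H, N}.
Any other superkey contains one of these as a subset, so there are no further candidate keys.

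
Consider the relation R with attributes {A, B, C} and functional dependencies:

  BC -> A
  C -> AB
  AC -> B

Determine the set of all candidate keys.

{C}⁺: C→AB adds A, B → {A, B, C}.
No other minimal superkey exists.

{C}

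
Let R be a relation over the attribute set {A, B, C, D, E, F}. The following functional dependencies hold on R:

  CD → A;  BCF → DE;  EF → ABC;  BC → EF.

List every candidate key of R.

{B, C}⁺: BC→EF adds E, F; BCF→DE adds D; EF→ABC adds A → {A, B, C, D, E, F}. Minimal: {C}⁺ = {C}; {B}⁺ = {B} — none reach the full schema.
{E, F}⁺: EF→ABC adds A, B, C; BCF→DE adds D → {A, B, C, D, E, F}. Minimal: {F}⁺ = {F}; {E}⁺ = {E} — none reach the full schema.

BC, EF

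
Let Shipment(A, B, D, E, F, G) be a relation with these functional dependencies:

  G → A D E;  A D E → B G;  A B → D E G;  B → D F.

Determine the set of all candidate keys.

{G}⁺: G→ADE adds A, D, E; ADE→BG adds B; B→DF adds F → {A, B, D, E, F, G}.
{A, B}⁺: AB→DEG adds D, E, G; B→DF adds F → {A, B, D, E, F, G}. Minimal: {B}⁺ = {B, D, F}; {A}⁺ = {A} — none reach the full schema.
{A, D, E}⁺: ADE→BG adds B, G; B→DF adds F → {A, B, D, E, F, G}. Minimal: {D, E}⁺ = {D, E}; {A, E}⁺ = {A, E}; {A, D}⁺ = {A, D} — none reach the full schema.

{G}; {A, B}; {A, D, E}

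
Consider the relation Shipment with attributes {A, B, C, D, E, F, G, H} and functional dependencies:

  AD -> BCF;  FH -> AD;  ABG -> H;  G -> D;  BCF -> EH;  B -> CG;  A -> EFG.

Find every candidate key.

{A}, {B, F}, {F, H}

{A}⁺: A→EFG adds E, F, G; G→D adds D; AD→BCF adds B, C; ABG→H adds H → {A, B, C, D, E, F, G, H}.
{B, F}⁺: B→CG adds C, G; G→D adds D; BCF→EH adds E, H; FH→AD adds A → {A, B, C, D, E, F, G, H}. Minimal: {F}⁺ = {F}; {B}⁺ = {B, C, D, G} — none reach the full schema.
{F, H}⁺: FH→AD adds A, D; A→EFG adds E, G; AD→BCF adds B, C → {A, B, C, D, E, F, G, H}. Minimal: {H}⁺ = {H}; {F}⁺ = {F} — none reach the full schema.
Any other superkey contains one of these as a subset, so there are no further candidate keys.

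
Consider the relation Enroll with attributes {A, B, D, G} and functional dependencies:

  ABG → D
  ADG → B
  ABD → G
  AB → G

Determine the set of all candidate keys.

{A, B}; {A, D, G}

Attribute A never appears on the right-hand side of any dependency, so A must belong to every candidate key.
{A}⁺ = {A}, which is not all of the schema, so we must add further attributes.
{A, B}⁺: AB→G adds G; ABG→D adds D → {A, B, D, G}.
{A, D, G}⁺: ADG→B adds B → {A, B, D, G}.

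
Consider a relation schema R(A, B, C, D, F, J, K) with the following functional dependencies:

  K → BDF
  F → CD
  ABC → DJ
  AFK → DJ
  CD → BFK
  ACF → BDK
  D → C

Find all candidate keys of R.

Attribute A never appears on the right-hand side of any dependency, so A must belong to every candidate key.
{A}⁺ = {A}, which is not all of the schema, so we must add further attributes.
{A, D}⁺: D→C adds C; CD→BFK adds B, F, K; ABC→DJ adds J → {A, B, C, D, F, J, K}. Minimal: {D}⁺ = {B, C, D, F, K}; {A}⁺ = {A} — none reach the full schema.
{A, F}⁺: F→CD adds C, D; CD→BFK adds B, K; ABC→DJ adds J → {A, B, C, D, F, J, K}. Minimal: {F}⁺ = {B, C, D, F, K}; {A}⁺ = {A} — none reach the full schema.
{A, K}⁺: K→BDF adds B, D, F; F→CD adds C; ABC→DJ adds J → {A, B, C, D, F, J, K}. Minimal: {K}⁺ = {B, C, D, F, K}; {A}⁺ = {A} — none reach the full schema.
{A, B, C}⁺: ABC→DJ adds D, J; CD→BFK adds F, K → {A, B, C, D, F, J, K}. Minimal: {B, C}⁺ = {B, C}; {A, C}⁺ = {A, C}; {A, B}⁺ = {A, B} — none reach the full schema.
Any other superkey contains one of these as a subset, so there are no further candidate keys.

AD; AF; AK; ABC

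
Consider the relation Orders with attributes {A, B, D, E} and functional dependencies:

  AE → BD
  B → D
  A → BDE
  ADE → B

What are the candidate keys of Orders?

Attribute A never appears on the right-hand side of any dependency, so A must belong to every candidate key.
{A}⁺ = {A, B, D, E}, which is all of the schema, so {A} is the only candidate key.

{A}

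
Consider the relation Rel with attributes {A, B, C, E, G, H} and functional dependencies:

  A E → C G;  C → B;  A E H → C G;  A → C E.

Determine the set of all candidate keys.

Attributes A, H never appear on any right-hand side, so every candidate key must contain {A, H}.
{A, H}⁺ = {A, B, C, E, G, H}, which is all of the schema, so {A, H} is the only candidate key.

{A, H}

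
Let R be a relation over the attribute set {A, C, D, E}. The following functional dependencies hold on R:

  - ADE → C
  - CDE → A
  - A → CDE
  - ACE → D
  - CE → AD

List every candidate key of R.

(A), (C, E)

{A}⁺: A→CDE adds C, D, E → {A, C, D, E}.
{C, E}⁺: CE→AD adds A, D → {A, C, D, E}. Minimal: {E}⁺ = {E}; {C}⁺ = {C} — none reach the full schema.
Any other superkey contains one of these as a subset, so there are no further candidate keys.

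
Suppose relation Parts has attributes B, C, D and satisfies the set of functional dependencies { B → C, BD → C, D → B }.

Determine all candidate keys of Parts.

D

Attribute D never appears on the right-hand side of any dependency, so D must belong to every candidate key.
{D}⁺ = {B, C, D}, which is all of the schema, so {D} is the only candidate key.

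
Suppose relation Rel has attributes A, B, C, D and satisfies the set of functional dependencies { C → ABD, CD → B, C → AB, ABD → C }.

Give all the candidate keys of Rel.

{C}⁺: C→ABD adds A, B, D → {A, B, C, D}.
{A, B, D}⁺: ABD→C adds C → {A, B, C, D}. Minimal: {B, D}⁺ = {B, D}; {A, D}⁺ = {A, D}; {A, B}⁺ = {A, B} — none reach the full schema.
Any other superkey contains one of these as a subset, so there are no further candidate keys.

{C}, {A, B, D}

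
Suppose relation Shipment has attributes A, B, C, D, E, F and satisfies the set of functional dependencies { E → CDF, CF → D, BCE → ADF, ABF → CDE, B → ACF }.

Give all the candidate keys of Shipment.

Attribute B never appears on the right-hand side of any dependency, so B must belong to every candidate key.
{B}⁺ = {A, B, C, D, E, F}, which is all of the schema, so {B} is the only candidate key.

B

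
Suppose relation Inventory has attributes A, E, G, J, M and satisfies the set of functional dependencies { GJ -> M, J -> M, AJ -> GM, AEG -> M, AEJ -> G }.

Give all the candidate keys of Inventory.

{A, E, J}⁺: J→M adds M; AJ→GM adds G → {A, E, G, J, M}. Minimal: {E, J}⁺ = {E, J, M}; {A, J}⁺ = {A, G, J, M}; {A, E}⁺ = {A, E} — none reach the full schema.
No other minimal superkey exists.

(A, E, J)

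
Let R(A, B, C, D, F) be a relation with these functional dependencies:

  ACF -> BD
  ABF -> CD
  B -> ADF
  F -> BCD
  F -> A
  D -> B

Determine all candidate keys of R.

{B}; {D}; {F}

{B}⁺: B→ADF adds A, D, F; F→BCD adds C → {A, B, C, D, F}.
{D}⁺: D→B adds B; B→ADF adds A, F; F→BCD adds C → {A, B, C, D, F}.
{F}⁺: F→BCD adds B, C, D; F→A adds A → {A, B, C, D, F}.
Any other superkey contains one of these as a subset, so there are no further candidate keys.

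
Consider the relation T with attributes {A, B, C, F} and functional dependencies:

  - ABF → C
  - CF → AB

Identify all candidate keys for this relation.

{C, F}; {A, B, F}

Attribute F never appears on the right-hand side of any dependency, so F must belong to every candidate key.
{F}⁺ = {F}, which is not all of the schema, so we must add further attributes.
{C, F}⁺: CF→AB adds A, B → {A, B, C, F}. Minimal: {F}⁺ = {F}; {C}⁺ = {C} — none reach the full schema.
{A, B, F}⁺: ABF→C adds C → {A, B, C, F}. Minimal: {B, F}⁺ = {B, F}; {A, F}⁺ = {A, F}; {A, B}⁺ = {A, B} — none reach the full schema.
Any other superkey contains one of these as a subset, so there are no further candidate keys.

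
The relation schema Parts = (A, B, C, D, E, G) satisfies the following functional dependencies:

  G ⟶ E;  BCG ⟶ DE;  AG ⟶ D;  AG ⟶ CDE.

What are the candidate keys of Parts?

{A, B, G}

Attributes A, B, G never appear on any right-hand side, so every candidate key must contain {A, B, G}.
{A, B, G}⁺ = {A, B, C, D, E, G}, which is all of the schema, so {A, B, G} is the only candidate key.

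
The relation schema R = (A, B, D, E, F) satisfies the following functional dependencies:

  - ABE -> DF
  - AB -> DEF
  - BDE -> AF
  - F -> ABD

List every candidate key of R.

{F}⁺: F→ABD adds A, B, D; AB→DEF adds E → {A, B, D, E, F}.
{A, B}⁺: AB→DEF adds D, E, F → {A, B, D, E, F}. Minimal: {B}⁺ = {B}; {A}⁺ = {A} — none reach the full schema.
{B, D, E}⁺: BDE→AF adds A, F → {A, B, D, E, F}. Minimal: {D, E}⁺ = {D, E}; {B, E}⁺ = {B, E}; {B, D}⁺ = {B, D} — none reach the full schema.

F, AB, BDE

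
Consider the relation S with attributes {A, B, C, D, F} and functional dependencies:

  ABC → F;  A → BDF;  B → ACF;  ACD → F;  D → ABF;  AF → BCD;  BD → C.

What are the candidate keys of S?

{A}⁺: A→BDF adds B, D, F; B→ACF adds C → {A, B, C, D, F}.
{B}⁺: B→ACF adds A, C, F; AF→BCD adds D → {A, B, C, D, F}.
{D}⁺: D→ABF adds A, B, F; AF→BCD adds C → {A, B, C, D, F}.

A; B; D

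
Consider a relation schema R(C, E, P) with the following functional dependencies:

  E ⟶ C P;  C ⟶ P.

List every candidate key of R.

E

Attribute E never appears on the right-hand side of any dependency, so E must belong to every candidate key.
{E}⁺ = {C, E, P}, which is all of the schema, so {E} is the only candidate key.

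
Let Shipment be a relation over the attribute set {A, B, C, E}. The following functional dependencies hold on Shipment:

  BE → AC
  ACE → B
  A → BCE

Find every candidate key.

{A}⁺: A→BCE adds B, C, E → {A, B, C, E}.
{B, E}⁺: BE→AC adds A, C → {A, B, C, E}.

{A}, {B, E}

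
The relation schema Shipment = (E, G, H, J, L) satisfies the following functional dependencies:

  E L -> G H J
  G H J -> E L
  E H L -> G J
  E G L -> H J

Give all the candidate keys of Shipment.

{E, L}, {G, H, J}

{E, L}⁺: EL→GHJ adds G, H, J → {E, G, H, J, L}. Minimal: {L}⁺ = {L}; {E}⁺ = {E} — none reach the full schema.
{G, H, J}⁺: GHJ→EL adds E, L → {E, G, H, J, L}. Minimal: {H, J}⁺ = {H, J}; {G, J}⁺ = {G, J}; {G, H}⁺ = {G, H} — none reach the full schema.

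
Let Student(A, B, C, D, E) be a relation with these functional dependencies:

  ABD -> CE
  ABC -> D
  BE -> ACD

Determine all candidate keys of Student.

{B, E}; {A, B, C}; {A, B, D}

Attribute B never appears on the right-hand side of any dependency, so B must belong to every candidate key.
{B}⁺ = {B}, which is not all of the schema, so we must add further attributes.
{B, E}⁺: BE→ACD adds A, C, D → {A, B, C, D, E}. Minimal: {E}⁺ = {E}; {B}⁺ = {B} — none reach the full schema.
{A, B, C}⁺: ABC→D adds D; ABD→CE adds E → {A, B, C, D, E}. Minimal: {B, C}⁺ = {B, C}; {A, C}⁺ = {A, C}; {A, B}⁺ = {A, B} — none reach the full schema.
{A, B, D}⁺: ABD→CE adds C, E → {A, B, C, D, E}. Minimal: {B, D}⁺ = {B, D}; {A, D}⁺ = {A, D}; {A, B}⁺ = {A, B} — none reach the full schema.
Any other superkey contains one of these as a subset, so there are no further candidate keys.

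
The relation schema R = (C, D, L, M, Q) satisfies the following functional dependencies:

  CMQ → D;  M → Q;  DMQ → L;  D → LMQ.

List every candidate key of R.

Attribute C never appears on the right-hand side of any dependency, so C must belong to every candidate key.
{C}⁺ = {C}, which is not all of the schema, so we must add further attributes.
{C, D}⁺: D→LMQ adds L, M, Q → {C, D, L, M, Q}. Minimal: {D}⁺ = {D, L, M, Q}; {C}⁺ = {C} — none reach the full schema.
{C, M}⁺: M→Q adds Q; CMQ→D adds D; DMQ→L adds L → {C, D, L, M, Q}. Minimal: {M}⁺ = {M, Q}; {C}⁺ = {C} — none reach the full schema.
Any other superkey contains one of these as a subset, so there are no further candidate keys.

CD; CM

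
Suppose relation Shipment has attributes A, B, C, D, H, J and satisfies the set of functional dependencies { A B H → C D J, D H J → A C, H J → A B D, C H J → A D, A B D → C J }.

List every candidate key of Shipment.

{H, J}; {A, B, H}

Attribute H never appears on the right-hand side of any dependency, so H must belong to every candidate key.
{H}⁺ = {H}, which is not all of the schema, so we must add further attributes.
{H, J}⁺: HJ→ABD adds A, B, D; ABD→CJ adds C → {A, B, C, D, H, J}. Minimal: {J}⁺ = {J}; {H}⁺ = {H} — none reach the full schema.
{A, B, H}⁺: ABH→CDJ adds C, D, J → {A, B, C, D, H, J}. Minimal: {B, H}⁺ = {B, H}; {A, H}⁺ = {A, H}; {A, B}⁺ = {A, B} — none reach the full schema.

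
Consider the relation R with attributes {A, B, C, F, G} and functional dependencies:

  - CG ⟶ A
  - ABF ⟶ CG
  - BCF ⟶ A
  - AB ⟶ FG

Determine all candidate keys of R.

{A, B}, {B, C, F}, {B, C, G}

Attribute B never appears on the right-hand side of any dependency, so B must belong to every candidate key.
{B}⁺ = {B}, which is not all of the schema, so we must add further attributes.
{A, B}⁺: AB→FG adds F, G; ABF→CG adds C → {A, B, C, F, G}.
{B, C, F}⁺: BCF→A adds A; AB→FG adds G → {A, B, C, F, G}.
{B, C, G}⁺: CG→A adds A; AB→FG adds F → {A, B, C, F, G}.
Any other superkey contains one of these as a subset, so there are no further candidate keys.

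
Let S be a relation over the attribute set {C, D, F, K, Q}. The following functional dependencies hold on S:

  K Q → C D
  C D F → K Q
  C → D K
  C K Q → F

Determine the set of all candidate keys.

{C, F}⁺: C→DK adds D, K; CDF→KQ adds Q → {C, D, F, K, Q}. Minimal: {F}⁺ = {F}; {C}⁺ = {C, D, K} — none reach the full schema.
{C, Q}⁺: C→DK adds D, K; CKQ→F adds F → {C, D, F, K, Q}. Minimal: {Q}⁺ = {Q}; {C}⁺ = {C, D, K} — none reach the full schema.
{K, Q}⁺: KQ→CD adds C, D; CKQ→F adds F → {C, D, F, K, Q}. Minimal: {Q}⁺ = {Q}; {K}⁺ = {K} — none reach the full schema.
Any other superkey contains one of these as a subset, so there are no further candidate keys.

{C, F}; {C, Q}; {K, Q}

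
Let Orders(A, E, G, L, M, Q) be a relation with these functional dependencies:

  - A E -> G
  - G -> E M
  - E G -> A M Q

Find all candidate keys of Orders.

Attribute L never appears on the right-hand side of any dependency, so L must belong to every candidate key.
{L}⁺ = {L}, which is not all of the schema, so we must add further attributes.
{G, L}⁺: G→EM adds E, M; EG→AMQ adds A, Q → {A, E, G, L, M, Q}.
{A, E, L}⁺: AE→G adds G; G→EM adds M; EG→AMQ adds Q → {A, E, G, L, M, Q}.

{G, L}, {A, E, L}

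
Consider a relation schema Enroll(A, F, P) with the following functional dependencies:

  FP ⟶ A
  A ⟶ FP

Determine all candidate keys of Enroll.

{A}; {F, P}

{A}⁺: A→FP adds F, P → {A, F, P}.
{F, P}⁺: FP→A adds A → {A, F, P}. Minimal: {P}⁺ = {P}; {F}⁺ = {F} — none reach the full schema.
Any other superkey contains one of these as a subset, so there are no further candidate keys.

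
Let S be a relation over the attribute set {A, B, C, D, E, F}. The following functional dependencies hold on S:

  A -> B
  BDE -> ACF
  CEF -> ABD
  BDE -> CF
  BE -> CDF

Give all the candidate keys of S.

AE; BE; CEF

Attribute E never appears on the right-hand side of any dependency, so E must belong to every candidate key.
{E}⁺ = {E}, which is not all of the schema, so we must add further attributes.
{A, E}⁺: A→B adds B; BE→CDF adds C, D, F → {A, B, C, D, E, F}. Minimal: {E}⁺ = {E}; {A}⁺ = {A, B} — none reach the full schema.
{B, E}⁺: BE→CDF adds C, D, F; BDE→ACF adds A → {A, B, C, D, E, F}. Minimal: {E}⁺ = {E}; {B}⁺ = {B} — none reach the full schema.
{C, E, F}⁺: CEF→ABD adds A, B, D → {A, B, C, D, E, F}. Minimal: {E, F}⁺ = {E, F}; {C, F}⁺ = {C, F}; {C, E}⁺ = {C, E} — none reach the full schema.
Any other superkey contains one of these as a subset, so there are no further candidate keys.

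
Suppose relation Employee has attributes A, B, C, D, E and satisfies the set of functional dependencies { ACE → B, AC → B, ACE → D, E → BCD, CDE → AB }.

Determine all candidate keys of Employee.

{E}

{E}⁺: E→BCD adds B, C, D; CDE→AB adds A → {A, B, C, D, E}.
No other minimal superkey exists.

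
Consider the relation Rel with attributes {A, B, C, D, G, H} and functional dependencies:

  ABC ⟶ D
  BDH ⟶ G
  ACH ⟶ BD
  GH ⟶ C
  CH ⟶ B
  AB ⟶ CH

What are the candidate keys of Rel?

Attribute A never appears on the right-hand side of any dependency, so A must belong to every candidate key.
{A}⁺ = {A}, which is not all of the schema, so we must add further attributes.
{A, B}⁺: AB→CH adds C, H; ABC→D adds D; BDH→G adds G → {A, B, C, D, G, H}. Minimal: {B}⁺ = {B}; {A}⁺ = {A} — none reach the full schema.
{A, C, H}⁺: ACH→BD adds B, D; BDH→G adds G → {A, B, C, D, G, H}. Minimal: {C, H}⁺ = {B, C, H}; {A, H}⁺ = {A, H}; {A, C}⁺ = {A, C} — none reach the full schema.
{A, G, H}⁺: GH→C adds C; CH→B adds B; ABC→D adds D → {A, B, C, D, G, H}. Minimal: {G, H}⁺ = {B, C, G, H}; {A, H}⁺ = {A, H}; {A, G}⁺ = {A, G} — none reach the full schema.

{A, B}, {A, C, H}, {A, G, H}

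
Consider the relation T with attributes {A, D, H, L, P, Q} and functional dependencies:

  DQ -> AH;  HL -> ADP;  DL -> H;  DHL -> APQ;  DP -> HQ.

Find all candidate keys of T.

Attribute L never appears on the right-hand side of any dependency, so L must belong to every candidate key.
{L}⁺ = {L}, which is not all of the schema, so we must add further attributes.
{D, L}⁺: DL→H adds H; DHL→APQ adds A, P, Q → {A, D, H, L, P, Q}. Minimal: {L}⁺ = {L}; {D}⁺ = {D} — none reach the full schema.
{H, L}⁺: HL→ADP adds A, D, P; DHL→APQ adds Q → {A, D, H, L, P, Q}. Minimal: {L}⁺ = {L}; {H}⁺ = {H} — none reach the full schema.
Any other superkey contains one of these as a subset, so there are no further candidate keys.

{D, L}, {H, L}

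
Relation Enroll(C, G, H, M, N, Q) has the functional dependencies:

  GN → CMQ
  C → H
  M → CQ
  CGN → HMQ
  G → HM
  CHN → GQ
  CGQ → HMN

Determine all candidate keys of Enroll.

(G), (C, N), (M, N)

{G}⁺: G→HM adds H, M; M→CQ adds C, Q; CGQ→HMN adds N → {C, G, H, M, N, Q}.
{C, N}⁺: C→H adds H; CHN→GQ adds G, Q; CGQ→HMN adds M → {C, G, H, M, N, Q}. Minimal: {N}⁺ = {N}; {C}⁺ = {C, H} — none reach the full schema.
{M, N}⁺: M→CQ adds C, Q; C→H adds H; CHN→GQ adds G → {C, G, H, M, N, Q}. Minimal: {N}⁺ = {N}; {M}⁺ = {C, H, M, Q} — none reach the full schema.
Any other superkey contains one of these as a subset, so there are no further candidate keys.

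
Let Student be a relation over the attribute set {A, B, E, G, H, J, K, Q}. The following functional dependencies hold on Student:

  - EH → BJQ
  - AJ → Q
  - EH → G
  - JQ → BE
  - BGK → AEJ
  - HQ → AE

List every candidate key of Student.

Attributes H, K never appear on any right-hand side, so every candidate key must contain {H, K}.
{H, K}⁺ = {H, K}, which is not all of the schema, so we must add further attributes.
{E, H, K}⁺: EH→BJQ adds B, J, Q; EH→G adds G; BGK→AEJ adds A → {A, B, E, G, H, J, K, Q}.
{H, K, Q}⁺: HQ→AE adds A, E; EH→BJQ adds B, J; EH→G adds G → {A, B, E, G, H, J, K, Q}.
{A, H, J, K}⁺: AJ→Q adds Q; JQ→BE adds B, E; EH→G adds G → {A, B, E, G, H, J, K, Q}.
{B, G, H, K}⁺: BGK→AEJ adds A, E, J; EH→BJQ adds Q → {A, B, E, G, H, J, K, Q}.
Any other superkey contains one of these as a subset, so there are no further candidate keys.

{E, H, K}, {H, K, Q}, {A, H, J, K}, {B, G, H, K}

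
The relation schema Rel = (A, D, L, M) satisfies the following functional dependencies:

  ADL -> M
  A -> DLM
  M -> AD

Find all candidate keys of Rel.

{A}, {M}

{A}⁺: A→DLM adds D, L, M → {A, D, L, M}.
{M}⁺: M→AD adds A, D; A→DLM adds L → {A, D, L, M}.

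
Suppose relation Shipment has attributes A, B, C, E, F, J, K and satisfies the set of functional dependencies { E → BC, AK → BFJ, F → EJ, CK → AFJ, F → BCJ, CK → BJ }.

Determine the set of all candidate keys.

{A, K}, {C, K}, {E, K}, {F, K}

Attribute K never appears on the right-hand side of any dependency, so K must belong to every candidate key.
{K}⁺ = {K}, which is not all of the schema, so we must add further attributes.
{A, K}⁺: AK→BFJ adds B, F, J; F→EJ adds E; F→BCJ adds C → {A, B, C, E, F, J, K}. Minimal: {K}⁺ = {K}; {A}⁺ = {A} — none reach the full schema.
{C, K}⁺: CK→AFJ adds A, F, J; F→BCJ adds B; F→EJ adds E → {A, B, C, E, F, J, K}. Minimal: {K}⁺ = {K}; {C}⁺ = {C} — none reach the full schema.
{E, K}⁺: E→BC adds B, C; CK→AFJ adds A, F, J → {A, B, C, E, F, J, K}. Minimal: {K}⁺ = {K}; {E}⁺ = {B, C, E} — none reach the full schema.
{F, K}⁺: F→EJ adds E, J; F→BCJ adds B, C; CK→AFJ adds A → {A, B, C, E, F, J, K}. Minimal: {K}⁺ = {K}; {F}⁺ = {B, C, E, F, J} — none reach the full schema.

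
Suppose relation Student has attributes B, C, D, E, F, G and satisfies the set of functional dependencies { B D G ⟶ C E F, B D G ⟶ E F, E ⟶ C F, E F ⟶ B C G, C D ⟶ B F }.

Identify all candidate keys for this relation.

Attribute D never appears on the right-hand side of any dependency, so D must belong to every candidate key.
{D}⁺ = {D}, which is not all of the schema, so we must add further attributes.
{D, E}⁺: E→CF adds C, F; EF→BCG adds B, G → {B, C, D, E, F, G}. Minimal: {E}⁺ = {B, C, E, F, G}; {D}⁺ = {D} — none reach the full schema.
{B, D, G}⁺: BDG→CEF adds C, E, F → {B, C, D, E, F, G}. Minimal: {D, G}⁺ = {D, G}; {B, G}⁺ = {B, G}; {B, D}⁺ = {B, D} — none reach the full schema.
{C, D, G}⁺: CD→BF adds B, F; BDG→CEF adds E → {B, C, D, E, F, G}. Minimal: {D, G}⁺ = {D, G}; {C, G}⁺ = {C, G}; {C, D}⁺ = {B, C, D, F} — none reach the full schema.

(D, E), (B, D, G), (C, D, G)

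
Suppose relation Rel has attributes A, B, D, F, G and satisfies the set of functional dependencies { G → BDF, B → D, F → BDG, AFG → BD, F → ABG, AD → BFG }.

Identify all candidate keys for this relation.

{F}⁺: F→BDG adds B, D, G; F→ABG adds A → {A, B, D, F, G}.
{G}⁺: G→BDF adds B, D, F; F→ABG adds A → {A, B, D, F, G}.
{A, B}⁺: B→D adds D; AD→BFG adds F, G → {A, B, D, F, G}. Minimal: {B}⁺ = {B, D}; {A}⁺ = {A} — none reach the full schema.
{A, D}⁺: AD→BFG adds B, F, G → {A, B, D, F, G}. Minimal: {D}⁺ = {D}; {A}⁺ = {A} — none reach the full schema.

{F}, {G}, {A, B}, {A, D}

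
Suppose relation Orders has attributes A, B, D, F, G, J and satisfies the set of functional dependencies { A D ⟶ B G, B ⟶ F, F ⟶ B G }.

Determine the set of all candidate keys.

Attributes A, D, J never appear on any right-hand side, so every candidate key must contain {A, D, J}.
{A, D, J}⁺ = {A, B, D, F, G, J}, which is all of the schema, so {A, D, J} is the only candidate key.

{A, D, J}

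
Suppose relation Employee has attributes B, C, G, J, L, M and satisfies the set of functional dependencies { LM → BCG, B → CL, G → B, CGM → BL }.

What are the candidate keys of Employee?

(B, J, M), (G, J, M), (J, L, M)

Attributes J, M never appear on any right-hand side, so every candidate key must contain {J, M}.
{J, M}⁺ = {J, M}, which is not all of the schema, so we must add further attributes.
{B, J, M}⁺: B→CL adds C, L; LM→BCG adds G → {B, C, G, J, L, M}. Minimal: {J, M}⁺ = {J, M}; {B, M}⁺ = {B, C, G, L, M}; {B, J}⁺ = {B, C, J, L} — none reach the full schema.
{G, J, M}⁺: G→B adds B; B→CL adds C, L → {B, C, G, J, L, M}. Minimal: {J, M}⁺ = {J, M}; {G, M}⁺ = {B, C, G, L, M}; {G, J}⁺ = {B, C, G, J, L} — none reach the full schema.
{J, L, M}⁺: LM→BCG adds B, C, G → {B, C, G, J, L, M}. Minimal: {L, M}⁺ = {B, C, G, L, M}; {J, M}⁺ = {J, M}; {J, L}⁺ = {J, L} — none reach the full schema.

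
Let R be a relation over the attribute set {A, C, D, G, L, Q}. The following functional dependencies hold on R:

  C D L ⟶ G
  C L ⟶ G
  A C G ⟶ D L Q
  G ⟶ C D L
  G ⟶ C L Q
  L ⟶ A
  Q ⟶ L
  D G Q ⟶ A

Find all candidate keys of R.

{G}⁺: G→CDL adds C, D, L; G→CLQ adds Q; L→A adds A → {A, C, D, G, L, Q}.
{C, L}⁺: CL→G adds G; G→CDL adds D; G→CLQ adds Q; L→A adds A → {A, C, D, G, L, Q}. Minimal: {L}⁺ = {A, L}; {C}⁺ = {C} — none reach the full schema.
{C, Q}⁺: Q→L adds L; CL→G adds G; G→CDL adds D; L→A adds A → {A, C, D, G, L, Q}. Minimal: {Q}⁺ = {A, L, Q}; {C}⁺ = {C} — none reach the full schema.

{G}; {C, L}; {C, Q}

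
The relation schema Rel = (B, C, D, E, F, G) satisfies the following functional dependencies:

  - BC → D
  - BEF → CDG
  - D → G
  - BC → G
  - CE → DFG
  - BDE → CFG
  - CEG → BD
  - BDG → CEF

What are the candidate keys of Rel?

{B, C}⁺: BC→D adds D; D→G adds G; BDG→CEF adds E, F → {B, C, D, E, F, G}. Minimal: {C}⁺ = {C}; {B}⁺ = {B} — none reach the full schema.
{B, D}⁺: D→G adds G; BDG→CEF adds C, E, F → {B, C, D, E, F, G}. Minimal: {D}⁺ = {D, G}; {B}⁺ = {B} — none reach the full schema.
{C, E}⁺: CE→DFG adds D, F, G; CEG→BD adds B → {B, C, D, E, F, G}. Minimal: {E}⁺ = {E}; {C}⁺ = {C} — none reach the full schema.
{B, E, F}⁺: BEF→CDG adds C, D, G → {B, C, D, E, F, G}. Minimal: {E, F}⁺ = {E, F}; {B, F}⁺ = {B, F}; {B, E}⁺ = {B, E} — none reach the full schema.

{B, C}; {B, D}; {C, E}; {B, E, F}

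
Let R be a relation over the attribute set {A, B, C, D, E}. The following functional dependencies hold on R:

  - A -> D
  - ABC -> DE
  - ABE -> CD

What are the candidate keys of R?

{A, B, C}⁺: A→D adds D; ABC→DE adds E → {A, B, C, D, E}.
{A, B, E}⁺: A→D adds D; ABE→CD adds C → {A, B, C, D, E}.

(A, B, C); (A, B, E)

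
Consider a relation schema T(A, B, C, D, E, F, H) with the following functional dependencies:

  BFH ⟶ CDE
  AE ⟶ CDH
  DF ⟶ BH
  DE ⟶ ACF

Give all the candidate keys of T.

AE, DE, DF, BFH

{A, E}⁺: AE→CDH adds C, D, H; DE→ACF adds F; DF→BH adds B → {A, B, C, D, E, F, H}.
{D, E}⁺: DE→ACF adds A, C, F; AE→CDH adds H; DF→BH adds B → {A, B, C, D, E, F, H}.
{D, F}⁺: DF→BH adds B, H; BFH→CDE adds C, E; DE→ACF adds A → {A, B, C, D, E, F, H}.
{B, F, H}⁺: BFH→CDE adds C, D, E; DE→ACF adds A → {A, B, C, D, E, F, H}.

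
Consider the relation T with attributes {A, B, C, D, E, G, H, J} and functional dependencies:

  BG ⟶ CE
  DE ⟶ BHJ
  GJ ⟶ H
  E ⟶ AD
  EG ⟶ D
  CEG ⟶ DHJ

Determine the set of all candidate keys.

Attribute G never appears on the right-hand side of any dependency, so G must belong to every candidate key.
{G}⁺ = {G}, which is not all of the schema, so we must add further attributes.
{B, G}⁺: BG→CE adds C, E; E→AD adds A, D; CEG→DHJ adds H, J → {A, B, C, D, E, G, H, J}. Minimal: {G}⁺ = {G}; {B}⁺ = {B} — none reach the full schema.
{E, G}⁺: E→AD adds A, D; DE→BHJ adds B, H, J; BG→CE adds C → {A, B, C, D, E, G, H, J}. Minimal: {G}⁺ = {G}; {E}⁺ = {A, B, D, E, H, J} — none reach the full schema.
Any other superkey contains one of these as a subset, so there are no further candidate keys.

BG; EG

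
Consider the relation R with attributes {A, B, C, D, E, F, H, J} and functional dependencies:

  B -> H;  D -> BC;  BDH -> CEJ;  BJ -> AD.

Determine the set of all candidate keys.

Attribute F never appears on the right-hand side of any dependency, so F must belong to every candidate key.
{F}⁺ = {F}, which is not all of the schema, so we must add further attributes.
{D, F}⁺: D→BC adds B, C; B→H adds H; BDH→CEJ adds E, J; BJ→AD adds A → {A, B, C, D, E, F, H, J}. Minimal: {F}⁺ = {F}; {D}⁺ = {A, B, C, D, E, H, J} — none reach the full schema.
{B, F, J}⁺: B→H adds H; BJ→AD adds A, D; D→BC adds C; BDH→CEJ adds E → {A, B, C, D, E, F, H, J}. Minimal: {F, J}⁺ = {F, J}; {B, J}⁺ = {A, B, C, D, E, H, J}; {B, F}⁺ = {B, F, H} — none reach the full schema.

(D, F), (B, F, J)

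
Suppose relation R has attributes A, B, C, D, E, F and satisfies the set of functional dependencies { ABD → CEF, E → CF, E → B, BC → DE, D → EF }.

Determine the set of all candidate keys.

AD, AE, ABC

Attribute A never appears on the right-hand side of any dependency, so A must belong to every candidate key.
{A}⁺ = {A}, which is not all of the schema, so we must add further attributes.
{A, D}⁺: D→EF adds E, F; E→CF adds C; E→B adds B → {A, B, C, D, E, F}. Minimal: {D}⁺ = {B, C, D, E, F}; {A}⁺ = {A} — none reach the full schema.
{A, E}⁺: E→CF adds C, F; E→B adds B; BC→DE adds D → {A, B, C, D, E, F}. Minimal: {E}⁺ = {B, C, D, E, F}; {A}⁺ = {A} — none reach the full schema.
{A, B, C}⁺: BC→DE adds D, E; D→EF adds F → {A, B, C, D, E, F}. Minimal: {B, C}⁺ = {B, C, D, E, F}; {A, C}⁺ = {A, C}; {A, B}⁺ = {A, B} — none reach the full schema.
Any other superkey contains one of these as a subset, so there are no further candidate keys.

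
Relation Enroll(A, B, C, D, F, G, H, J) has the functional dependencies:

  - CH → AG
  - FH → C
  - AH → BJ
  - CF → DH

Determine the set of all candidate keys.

Attribute F never appears on the right-hand side of any dependency, so F must belong to every candidate key.
{F}⁺ = {F}, which is not all of the schema, so we must add further attributes.
{C, F}⁺: CF→DH adds D, H; CH→AG adds A, G; AH→BJ adds B, J → {A, B, C, D, F, G, H, J}. Minimal: {F}⁺ = {F}; {C}⁺ = {C} — none reach the full schema.
{F, H}⁺: FH→C adds C; CF→DH adds D; CH→AG adds A, G; AH→BJ adds B, J → {A, B, C, D, F, G, H, J}. Minimal: {H}⁺ = {H}; {F}⁺ = {F} — none reach the full schema.
Any other superkey contains one of these as a subset, so there are no further candidate keys.

{C, F}, {F, H}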